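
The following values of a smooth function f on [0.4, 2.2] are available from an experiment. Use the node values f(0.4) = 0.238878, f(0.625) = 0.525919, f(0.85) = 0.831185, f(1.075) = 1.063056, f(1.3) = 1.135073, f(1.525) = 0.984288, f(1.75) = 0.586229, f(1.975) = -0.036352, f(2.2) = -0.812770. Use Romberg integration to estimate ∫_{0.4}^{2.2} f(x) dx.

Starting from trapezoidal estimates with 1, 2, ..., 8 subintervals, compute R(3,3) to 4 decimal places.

1.1007

R(0,0) (trapezoid, 1 panel, h=1.8000): -0.516503
R(1,0) (trapezoid, 2 panels, h=0.9000): 0.763314
R(2,0) (trapezoid, 4 panels, h=0.4500): 1.019493
R(3,0) (trapezoid, 8 panels, h=0.2250): 1.080552
R(1,1) = 0.763314 + (0.763314 − (-0.516503))/3 = 1.189920
R(2,1) = 1.019493 + (1.019493 − 0.763314)/3 = 1.104886
R(3,1) = 1.080552 + (1.080552 − 1.019493)/3 = 1.100905
R(2,2) = 1.104886 + (1.104886 − 1.189920)/15 = 1.099217
R(3,2) = 1.100905 + (1.100905 − 1.104886)/15 = 1.100640
R(3,3) = 1.100640 + (1.100640 − 1.099217)/63 = 1.100663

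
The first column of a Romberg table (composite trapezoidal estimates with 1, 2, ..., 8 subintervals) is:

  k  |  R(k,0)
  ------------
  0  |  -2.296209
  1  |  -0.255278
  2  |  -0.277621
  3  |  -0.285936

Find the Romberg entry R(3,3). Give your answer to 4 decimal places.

-0.2883

R(1,1) = (4·(-0.255278) − (-2.296209)) / 3 = 0.425032
R(2,1) = -0.277621 + (-0.277621 − (-0.255278))/3 = -0.285069
R(3,1) = -0.285936 + (-0.285936 − (-0.277621))/3 = -0.288708
R(2,2) = -0.285069 + (-0.285069 − 0.425032)/15 = -0.332409
R(3,2) = (16·(-0.288708) − (-0.285069)) / 15 = -0.288951
R(3,3) = -0.288951 + (-0.288951 − (-0.332409))/63 = -0.288261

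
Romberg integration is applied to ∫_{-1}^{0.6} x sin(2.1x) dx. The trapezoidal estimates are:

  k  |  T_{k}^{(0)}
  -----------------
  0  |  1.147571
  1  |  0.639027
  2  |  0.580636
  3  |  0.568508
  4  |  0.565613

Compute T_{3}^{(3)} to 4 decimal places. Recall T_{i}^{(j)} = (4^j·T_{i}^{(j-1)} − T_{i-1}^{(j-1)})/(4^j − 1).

0.5646

T_{1}^{(1)} = (4·0.639027 − 1.147571) / 3 = 0.469512
T_{2}^{(1)} = (4·0.580636 − 0.639027) / 3 = 0.561172
T_{3}^{(1)} = 0.568508 + (0.568508 − 0.580636)/3 = 0.564465
T_{2}^{(2)} = (16·0.561172 − 0.469512) / 15 = 0.567283
T_{3}^{(2)} = 0.564465 + (0.564465 − 0.561172)/15 = 0.564685
T_{3}^{(3)} = 0.564685 + (0.564685 − 0.567283)/63 = 0.564644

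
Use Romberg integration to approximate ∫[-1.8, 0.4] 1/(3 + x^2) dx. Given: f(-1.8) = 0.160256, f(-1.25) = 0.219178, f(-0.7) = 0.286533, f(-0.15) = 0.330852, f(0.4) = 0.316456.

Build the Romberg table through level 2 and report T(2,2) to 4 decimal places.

0.5959

T(0,0) (trapezoid, 1 panel, h=2.2000): 0.524383
T(1,0) (trapezoid, 2 panels, h=1.1000): 0.577378
T(2,0) (trapezoid, 4 panels, h=0.5500): 0.591205
T(1,1) = 0.577378 + (0.577378 − 0.524383)/3 = 0.595043
T(2,1) = 0.591205 + (0.591205 − 0.577378)/3 = 0.595814
T(2,2) = 0.595814 + (0.595814 − 0.595043)/15 = 0.595865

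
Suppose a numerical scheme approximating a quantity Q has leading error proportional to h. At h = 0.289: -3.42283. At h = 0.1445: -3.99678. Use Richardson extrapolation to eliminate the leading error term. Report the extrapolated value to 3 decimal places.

-4.571

Extrapolated value = (2·A(h/2) − A(h)) / (2 − 1)
= (2·(-3.99678) − (-3.42283)) / 1
= -4.57073 / 1 = -4.57073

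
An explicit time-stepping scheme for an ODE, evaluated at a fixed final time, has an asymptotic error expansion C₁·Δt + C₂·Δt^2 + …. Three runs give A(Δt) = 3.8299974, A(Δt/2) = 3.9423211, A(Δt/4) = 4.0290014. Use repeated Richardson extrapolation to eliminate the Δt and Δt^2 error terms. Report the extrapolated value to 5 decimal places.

4.13603

First eliminate the Δt term (factor 2^1 = 2):
  B₁ = (2·3.9423211 − 3.8299974)/1 = 4.0546448
  B₂ = (2·4.0290014 − 3.9423211)/1 = 4.1156817
Then eliminate the Δt^2 term (factor 2^2 = 4):
  (4·4.1156817 − 4.0546448)/3 = 4.1360273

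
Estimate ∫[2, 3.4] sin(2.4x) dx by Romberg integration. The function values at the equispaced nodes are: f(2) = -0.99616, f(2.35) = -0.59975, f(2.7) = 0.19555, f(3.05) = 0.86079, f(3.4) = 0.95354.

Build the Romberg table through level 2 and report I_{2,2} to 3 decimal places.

I_{0,0} (trapezoid, 1 panel, h=1.4000): -0.02983
I_{1,0} (trapezoid, 2 panels, h=0.7000): 0.12197
I_{2,0} (trapezoid, 4 panels, h=0.3500): 0.15235
I_{1,1} = 0.12197 + (0.12197 − (-0.02983))/3 = 0.17257
I_{2,1} = 0.15235 + (0.15235 − 0.12197)/3 = 0.16248
I_{2,2} = 0.16248 + (0.16248 − 0.17257)/15 = 0.16181

0.162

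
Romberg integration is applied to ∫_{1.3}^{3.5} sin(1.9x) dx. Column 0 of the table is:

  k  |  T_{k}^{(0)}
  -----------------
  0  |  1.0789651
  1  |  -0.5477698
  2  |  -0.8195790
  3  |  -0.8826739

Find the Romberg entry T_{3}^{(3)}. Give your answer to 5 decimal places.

Richardson extrapolation on the trapezoidal column (denominator 4−1=3):
T_{1}^{(1)} = -0.5477698 + (-0.5477698 − 1.0789651)/3 = -1.0900148
T_{2}^{(1)} = (4·(-0.8195790) − (-0.5477698)) / 3 = -0.9101821
T_{3}^{(1)} = -0.8826739 + (-0.8826739 − (-0.8195790))/3 = -0.9037055
T_{2}^{(2)} = (16·(-0.9101821) − (-1.0900148)) / 15 = -0.8981933
T_{3}^{(2)} = (16·(-0.9037055) − (-0.9101821)) / 15 = -0.9032737
T_{3}^{(3)} = (64·(-0.9032737) − (-0.8981933)) / 63 = -0.9033543

-0.90335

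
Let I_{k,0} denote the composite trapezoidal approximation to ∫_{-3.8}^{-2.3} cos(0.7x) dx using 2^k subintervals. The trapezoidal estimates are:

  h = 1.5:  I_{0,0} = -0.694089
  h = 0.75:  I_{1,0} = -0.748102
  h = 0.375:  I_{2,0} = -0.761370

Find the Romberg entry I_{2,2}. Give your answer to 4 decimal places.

-0.7658

I_{1,1} = (4·(-0.748102) − (-0.694089)) / 3 = -0.766106
I_{2,1} = (4·(-0.761370) − (-0.748102)) / 3 = -0.765793
I_{2,2} = -0.765793 + (-0.765793 − (-0.766106))/15 = -0.765772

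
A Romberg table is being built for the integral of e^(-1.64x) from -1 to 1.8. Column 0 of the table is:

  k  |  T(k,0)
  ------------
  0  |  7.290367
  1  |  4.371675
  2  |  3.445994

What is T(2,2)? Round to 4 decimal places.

T(1,1) = (4·4.371675 − 7.290367) / 3 = 3.398778
T(2,1) = (4·3.445994 − 4.371675) / 3 = 3.137434
T(2,2) = (16·3.137434 − 3.398778) / 15 = 3.120011

3.1200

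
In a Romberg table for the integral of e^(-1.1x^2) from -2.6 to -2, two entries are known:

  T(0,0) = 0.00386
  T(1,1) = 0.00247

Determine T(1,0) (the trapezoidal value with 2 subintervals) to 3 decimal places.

0.003

From T(1,1) = (4·T(1,0) − T(0,0))/3, solve for T(1,0):
4·T(1,0) = 3·0.00247 + 0.00386 = 0.01127
T(1,0) = 0.00282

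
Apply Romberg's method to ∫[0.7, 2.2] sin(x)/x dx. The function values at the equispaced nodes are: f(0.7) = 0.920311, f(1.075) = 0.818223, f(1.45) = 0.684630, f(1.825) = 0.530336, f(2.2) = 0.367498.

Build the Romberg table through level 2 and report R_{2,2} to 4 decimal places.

R_{0,0} (trapezoid, 1 panel, h=1.5000): 0.965857
R_{1,0} (trapezoid, 2 panels, h=0.7500): 0.996401
R_{2,0} (trapezoid, 4 panels, h=0.3750): 1.003910
R_{1,1} = 0.996401 + (0.996401 − 0.965857)/3 = 1.006582
R_{2,1} = 1.003910 + (1.003910 − 0.996401)/3 = 1.006413
R_{2,2} = 1.006413 + (1.006413 − 1.006582)/15 = 1.006402

1.0064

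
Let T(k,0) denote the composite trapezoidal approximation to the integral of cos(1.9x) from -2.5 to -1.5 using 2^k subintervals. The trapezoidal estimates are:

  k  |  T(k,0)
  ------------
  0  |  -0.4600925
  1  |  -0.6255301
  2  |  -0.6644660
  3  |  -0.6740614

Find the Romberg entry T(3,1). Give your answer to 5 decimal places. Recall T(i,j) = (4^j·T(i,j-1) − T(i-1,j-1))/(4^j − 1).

T(3,1) = -0.6740614 + (-0.6740614 − (-0.6644660))/3 = -0.6772599

-0.67726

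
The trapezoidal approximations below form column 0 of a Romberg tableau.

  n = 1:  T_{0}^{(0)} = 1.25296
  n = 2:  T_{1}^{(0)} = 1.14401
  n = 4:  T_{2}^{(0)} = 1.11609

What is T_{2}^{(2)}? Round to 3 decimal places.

Richardson extrapolation on the trapezoidal column (denominator 4−1=3):
T_{1}^{(1)} = 1.14401 + (1.14401 − 1.25296)/3 = 1.10769
T_{2}^{(1)} = 1.11609 + (1.11609 − 1.14401)/3 = 1.10678
T_{2}^{(2)} = (16·1.10678 − 1.10769) / 15 = 1.10672

1.107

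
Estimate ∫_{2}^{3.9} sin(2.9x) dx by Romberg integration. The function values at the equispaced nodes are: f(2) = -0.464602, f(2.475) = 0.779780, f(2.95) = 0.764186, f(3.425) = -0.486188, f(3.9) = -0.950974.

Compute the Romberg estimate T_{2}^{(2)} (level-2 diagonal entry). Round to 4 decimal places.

0.1827

T_{0}^{(0)} (trapezoid, 1 panel, h=1.9000): -1.344797
T_{1}^{(0)} (trapezoid, 2 panels, h=0.9500): 0.053578
T_{2}^{(0)} (trapezoid, 4 panels, h=0.4750): 0.166245
T_{1}^{(1)} = 0.053578 + (0.053578 − (-1.344797))/3 = 0.519703
T_{2}^{(1)} = 0.166245 + (0.166245 − 0.053578)/3 = 0.203801
T_{2}^{(2)} = 0.203801 + (0.203801 − 0.519703)/15 = 0.182741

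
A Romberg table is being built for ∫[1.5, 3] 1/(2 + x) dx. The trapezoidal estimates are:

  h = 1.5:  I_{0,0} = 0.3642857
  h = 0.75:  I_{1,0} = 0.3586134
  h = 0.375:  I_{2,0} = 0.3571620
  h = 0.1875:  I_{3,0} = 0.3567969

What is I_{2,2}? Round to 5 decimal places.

0.35668

I_{1,1} = (4·0.3586134 − 0.3642857) / 3 = 0.3567226
I_{2,1} = 0.3571620 + (0.3571620 − 0.3586134)/3 = 0.3566782
I_{2,2} = 0.3566782 + (0.3566782 − 0.3567226)/15 = 0.3566752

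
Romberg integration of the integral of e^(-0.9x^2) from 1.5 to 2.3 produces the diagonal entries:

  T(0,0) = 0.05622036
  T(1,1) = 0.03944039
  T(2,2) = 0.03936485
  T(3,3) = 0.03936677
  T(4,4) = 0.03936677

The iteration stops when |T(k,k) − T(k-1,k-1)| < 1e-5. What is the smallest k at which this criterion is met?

k = 3

|T(1,1) − T(0,0)| = 0.01677997 ≥ 1e-5
|T(2,2) − T(1,1)| = 0.00007554 ≥ 1e-5
|T(3,3) − T(2,2)| = 0.00000192 < 1e-5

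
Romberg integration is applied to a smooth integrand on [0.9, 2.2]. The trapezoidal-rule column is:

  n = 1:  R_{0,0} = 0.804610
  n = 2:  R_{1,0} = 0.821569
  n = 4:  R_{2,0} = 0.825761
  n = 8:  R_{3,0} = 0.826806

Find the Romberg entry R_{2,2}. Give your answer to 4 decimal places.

R_{1,1} = 0.821569 + (0.821569 − 0.804610)/3 = 0.827222
R_{2,1} = 0.825761 + (0.825761 − 0.821569)/3 = 0.827158
R_{2,2} = 0.827158 + (0.827158 − 0.827222)/15 = 0.827154

0.8272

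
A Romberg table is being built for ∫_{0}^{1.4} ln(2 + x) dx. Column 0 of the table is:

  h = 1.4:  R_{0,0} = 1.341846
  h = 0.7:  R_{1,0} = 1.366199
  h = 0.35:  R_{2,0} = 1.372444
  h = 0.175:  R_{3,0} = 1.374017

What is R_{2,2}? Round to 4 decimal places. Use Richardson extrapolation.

1.3745

R_{1,1} = 1.366199 + (1.366199 − 1.341846)/3 = 1.374317
R_{2,1} = 1.372444 + (1.372444 − 1.366199)/3 = 1.374526
R_{2,2} = 1.374526 + (1.374526 − 1.374317)/15 = 1.374540
(Column j=1 coincides with Simpson's rule on the same nodes.)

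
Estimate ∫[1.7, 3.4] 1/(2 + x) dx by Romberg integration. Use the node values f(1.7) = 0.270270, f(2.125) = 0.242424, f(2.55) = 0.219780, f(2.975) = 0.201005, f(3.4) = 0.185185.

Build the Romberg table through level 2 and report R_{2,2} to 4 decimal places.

0.3781

R_{0,0} (trapezoid, 1 panel, h=1.7000): 0.387137
R_{1,0} (trapezoid, 2 panels, h=0.8500): 0.380381
R_{2,0} (trapezoid, 4 panels, h=0.4250): 0.378648
R_{1,1} = 0.380381 + (0.380381 − 0.387137)/3 = 0.378129
R_{2,1} = 0.378648 + (0.378648 − 0.380381)/3 = 0.378070
R_{2,2} = 0.378070 + (0.378070 − 0.378129)/15 = 0.378066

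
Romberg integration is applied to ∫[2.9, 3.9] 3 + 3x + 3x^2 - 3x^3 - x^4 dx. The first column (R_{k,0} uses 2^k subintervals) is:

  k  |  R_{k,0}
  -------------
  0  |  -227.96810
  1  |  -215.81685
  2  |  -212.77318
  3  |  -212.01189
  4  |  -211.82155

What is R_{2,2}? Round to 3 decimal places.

Richardson extrapolation on the trapezoidal column (denominator 4−1=3):
R_{1,1} = (4·(-215.81685) − (-227.96810)) / 3 = -211.76643
R_{2,1} = -212.77318 + (-212.77318 − (-215.81685))/3 = -211.75862
R_{2,2} = -211.75862 + (-211.75862 − (-211.76643))/15 = -211.75810

-211.758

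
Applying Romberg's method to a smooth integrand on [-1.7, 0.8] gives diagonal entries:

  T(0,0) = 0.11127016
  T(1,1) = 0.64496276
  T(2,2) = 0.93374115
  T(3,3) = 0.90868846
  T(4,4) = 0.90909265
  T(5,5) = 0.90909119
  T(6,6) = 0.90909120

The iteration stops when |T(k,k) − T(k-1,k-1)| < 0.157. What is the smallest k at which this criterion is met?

|T(1,1) − T(0,0)| = 0.53369260 ≥ 0.157
|T(2,2) − T(1,1)| = 0.28877839 ≥ 0.157
|T(3,3) − T(2,2)| = 0.02505269 < 0.157

k = 3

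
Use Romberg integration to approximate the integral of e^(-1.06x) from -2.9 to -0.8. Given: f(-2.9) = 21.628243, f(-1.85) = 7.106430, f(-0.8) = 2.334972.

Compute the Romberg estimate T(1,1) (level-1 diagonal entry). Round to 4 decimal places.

18.3361

T(0,0) (trapezoid, 1 panel, h=2.1000): 25.161376
T(1,0) (trapezoid, 2 panels, h=1.0500): 20.042439
T(1,1) = 20.042439 + (20.042439 − 25.161376)/3 = 18.336127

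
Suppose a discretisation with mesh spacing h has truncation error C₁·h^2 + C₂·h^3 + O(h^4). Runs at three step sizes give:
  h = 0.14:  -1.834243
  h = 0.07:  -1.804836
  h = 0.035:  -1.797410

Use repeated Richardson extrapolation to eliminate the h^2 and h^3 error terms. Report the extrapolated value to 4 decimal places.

-1.7949

First eliminate the h^2 term (factor 2^2 = 4):
  B₁ = (4·(-1.804836) − (-1.834243))/3 = -1.795034
  B₂ = (4·(-1.797410) − (-1.804836))/3 = -1.794935
Then eliminate the h^3 term (factor 2^3 = 8):
  (8·(-1.794935) − (-1.795034))/7 = -1.794921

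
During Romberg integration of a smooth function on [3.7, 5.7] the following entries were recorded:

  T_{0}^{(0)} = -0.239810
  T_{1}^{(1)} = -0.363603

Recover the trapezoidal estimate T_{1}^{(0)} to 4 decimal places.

-0.3327

From T_{1}^{(1)} = (4·T_{1}^{(0)} − T_{0}^{(0)})/3, solve for T_{1}^{(0)}:
4·T_{1}^{(0)} = 3·(-0.363603) + (-0.239810) = -1.330619
T_{1}^{(0)} = -0.332655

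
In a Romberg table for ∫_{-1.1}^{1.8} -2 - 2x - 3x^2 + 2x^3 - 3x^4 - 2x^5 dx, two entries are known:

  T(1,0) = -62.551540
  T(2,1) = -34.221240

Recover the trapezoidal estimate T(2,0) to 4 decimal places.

-41.3038

From T(2,1) = (4·T(2,0) − T(1,0))/3, solve for T(2,0):
4·T(2,0) = 3·(-34.221240) + (-62.551540) = -165.215260
T(2,0) = -41.303815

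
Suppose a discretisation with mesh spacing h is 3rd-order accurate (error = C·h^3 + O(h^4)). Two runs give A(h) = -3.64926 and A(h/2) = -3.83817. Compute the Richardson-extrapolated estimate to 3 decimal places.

Extrapolated value = (8·A(h/2) − A(h)) / (8 − 1)
= (8·(-3.83817) − (-3.64926)) / 7
= -27.05610 / 7 = -3.86516

-3.865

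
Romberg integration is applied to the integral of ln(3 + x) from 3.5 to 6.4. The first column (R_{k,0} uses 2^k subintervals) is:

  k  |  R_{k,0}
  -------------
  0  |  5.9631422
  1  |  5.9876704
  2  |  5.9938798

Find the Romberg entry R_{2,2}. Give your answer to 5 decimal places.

5.99596

Richardson extrapolation on the trapezoidal column (denominator 4−1=3):
R_{1,1} = 5.9876704 + (5.9876704 − 5.9631422)/3 = 5.9958465
R_{2,1} = 5.9938798 + (5.9938798 − 5.9876704)/3 = 5.9959496
R_{2,2} = (16·5.9959496 − 5.9958465) / 15 = 5.9959565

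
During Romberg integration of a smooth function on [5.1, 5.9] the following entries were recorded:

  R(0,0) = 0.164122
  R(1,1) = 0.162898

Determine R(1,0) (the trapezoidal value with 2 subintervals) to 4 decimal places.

From R(1,1) = (4·R(1,0) − R(0,0))/3, solve for R(1,0):
4·R(1,0) = 3·0.162898 + 0.164122 = 0.652816
R(1,0) = 0.163204

0.1632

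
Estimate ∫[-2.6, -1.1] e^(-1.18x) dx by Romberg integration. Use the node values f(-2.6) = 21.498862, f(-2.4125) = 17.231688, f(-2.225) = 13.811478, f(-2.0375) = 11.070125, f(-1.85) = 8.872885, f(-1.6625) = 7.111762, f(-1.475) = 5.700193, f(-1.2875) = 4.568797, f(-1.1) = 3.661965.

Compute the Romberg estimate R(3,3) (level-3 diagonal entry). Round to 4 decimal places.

R(0,0) (trapezoid, 1 panel, h=1.5000): 18.870620
R(1,0) (trapezoid, 2 panels, h=0.7500): 16.089974
R(2,0) (trapezoid, 4 panels, h=0.3750): 15.361864
R(3,0) (trapezoid, 8 panels, h=0.1875): 15.177627
R(1,1) = 16.089974 + (16.089974 − 18.870620)/3 = 15.163092
R(2,1) = 15.361864 + (15.361864 − 16.089974)/3 = 15.119161
R(3,1) = 15.177627 + (15.177627 − 15.361864)/3 = 15.116215
R(2,2) = 15.119161 + (15.119161 − 15.163092)/15 = 15.116232
R(3,2) = 15.116215 + (15.116215 − 15.119161)/15 = 15.116019
R(3,3) = 15.116019 + (15.116019 − 15.116232)/63 = 15.116016

15.1160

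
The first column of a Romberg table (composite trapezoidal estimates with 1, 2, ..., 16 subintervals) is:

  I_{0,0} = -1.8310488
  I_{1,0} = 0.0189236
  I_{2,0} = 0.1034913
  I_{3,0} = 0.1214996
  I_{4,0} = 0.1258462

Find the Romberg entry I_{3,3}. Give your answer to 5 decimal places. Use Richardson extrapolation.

0.12769

I_{1,1} = 0.0189236 + (0.0189236 − (-1.8310488))/3 = 0.6355811
I_{2,1} = 0.1034913 + (0.1034913 − 0.0189236)/3 = 0.1316805
I_{3,1} = (4·0.1214996 − 0.1034913) / 3 = 0.1275024
I_{2,2} = 0.1316805 + (0.1316805 − 0.6355811)/15 = 0.0980871
I_{3,2} = 0.1275024 + (0.1275024 − 0.1316805)/15 = 0.1272239
I_{3,3} = 0.1272239 + (0.1272239 − 0.0980871)/63 = 0.1276864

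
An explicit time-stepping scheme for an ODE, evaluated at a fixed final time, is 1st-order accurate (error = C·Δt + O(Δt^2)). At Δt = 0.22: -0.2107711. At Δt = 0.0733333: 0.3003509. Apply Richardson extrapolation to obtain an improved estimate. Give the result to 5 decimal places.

Extrapolated value = (3·A(Δt/3) − A(Δt)) / (3 − 1)
= (3·0.3003509 − (-0.2107711)) / 2
= 1.1118238 / 2 = 0.5559119

0.55591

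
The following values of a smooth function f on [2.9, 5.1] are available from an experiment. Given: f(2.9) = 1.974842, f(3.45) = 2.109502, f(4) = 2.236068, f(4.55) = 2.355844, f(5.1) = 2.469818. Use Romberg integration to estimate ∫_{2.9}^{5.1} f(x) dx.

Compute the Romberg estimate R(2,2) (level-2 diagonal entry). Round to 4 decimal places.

R(0,0) (trapezoid, 1 panel, h=2.2000): 4.889126
R(1,0) (trapezoid, 2 panels, h=1.1000): 4.904238
R(2,0) (trapezoid, 4 panels, h=0.5500): 4.908059
R(1,1) = 4.904238 + (4.904238 − 4.889126)/3 = 4.909275
R(2,1) = 4.908059 + (4.908059 − 4.904238)/3 = 4.909333
R(2,2) = 4.909333 + (4.909333 − 4.909275)/15 = 4.909337

4.9093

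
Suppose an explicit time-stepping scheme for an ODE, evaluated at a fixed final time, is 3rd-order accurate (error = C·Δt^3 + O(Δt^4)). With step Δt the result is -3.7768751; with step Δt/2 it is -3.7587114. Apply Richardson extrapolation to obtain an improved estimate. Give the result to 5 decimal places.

Extrapolated value = (8·A(Δt/2) − A(Δt)) / (8 − 1)
= (8·(-3.7587114) − (-3.7768751)) / 7
= -26.2928161 / 7 = -3.7561166

-3.75612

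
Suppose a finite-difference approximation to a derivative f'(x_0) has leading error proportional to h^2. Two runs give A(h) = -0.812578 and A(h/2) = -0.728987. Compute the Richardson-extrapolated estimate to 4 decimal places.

The leading error scales as h^2; refining by a factor of 2 reduces it by 2^2 = 4.
Extrapolated value = (4·A(h/2) − A(h)) / (4 − 1)
= (4·(-0.728987) − (-0.812578)) / 3
= -2.103370 / 3 = -0.701123

-0.7011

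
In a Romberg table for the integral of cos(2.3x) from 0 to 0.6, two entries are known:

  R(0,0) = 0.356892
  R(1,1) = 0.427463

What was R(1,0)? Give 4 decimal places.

0.4098

From R(1,1) = (4·R(1,0) − R(0,0))/3, solve for R(1,0):
4·R(1,0) = 3·0.427463 + 0.356892 = 1.639281
R(1,0) = 0.409820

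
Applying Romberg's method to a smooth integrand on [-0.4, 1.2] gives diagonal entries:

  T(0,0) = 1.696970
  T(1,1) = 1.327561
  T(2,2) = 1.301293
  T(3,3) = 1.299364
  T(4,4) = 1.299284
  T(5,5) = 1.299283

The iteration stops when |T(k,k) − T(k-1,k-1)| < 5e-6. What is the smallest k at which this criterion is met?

k = 5

|T(1,1) − T(0,0)| = 0.369409 ≥ 5e-6
|T(2,2) − T(1,1)| = 0.026268 ≥ 5e-6
|T(3,3) − T(2,2)| = 0.001929 ≥ 5e-6
|T(4,4) − T(3,3)| = 0.000080 ≥ 5e-6
|T(5,5) − T(4,4)| = 0.000001 < 5e-6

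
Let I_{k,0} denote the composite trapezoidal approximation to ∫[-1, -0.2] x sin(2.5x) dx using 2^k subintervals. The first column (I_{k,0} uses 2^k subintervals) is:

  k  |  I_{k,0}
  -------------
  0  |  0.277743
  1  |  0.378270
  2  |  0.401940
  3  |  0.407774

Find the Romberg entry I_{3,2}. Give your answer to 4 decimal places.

0.4097

I_{2,1} = 0.401940 + (0.401940 − 0.378270)/3 = 0.409830
I_{3,1} = (4·0.407774 − 0.401940) / 3 = 0.409719
I_{3,2} = 0.409719 + (0.409719 − 0.409830)/15 = 0.409712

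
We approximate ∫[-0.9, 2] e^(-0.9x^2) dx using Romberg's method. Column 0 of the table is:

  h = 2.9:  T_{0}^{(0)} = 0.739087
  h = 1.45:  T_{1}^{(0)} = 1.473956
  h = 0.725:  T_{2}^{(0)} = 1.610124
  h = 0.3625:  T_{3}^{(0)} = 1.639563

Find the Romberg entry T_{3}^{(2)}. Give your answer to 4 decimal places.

Richardson extrapolation on the trapezoidal column (denominator 4−1=3):
T_{2}^{(1)} = (4·1.610124 − 1.473956) / 3 = 1.655513
T_{3}^{(1)} = 1.639563 + (1.639563 − 1.610124)/3 = 1.649376
T_{3}^{(2)} = 1.649376 + (1.649376 − 1.655513)/15 = 1.648967

1.6490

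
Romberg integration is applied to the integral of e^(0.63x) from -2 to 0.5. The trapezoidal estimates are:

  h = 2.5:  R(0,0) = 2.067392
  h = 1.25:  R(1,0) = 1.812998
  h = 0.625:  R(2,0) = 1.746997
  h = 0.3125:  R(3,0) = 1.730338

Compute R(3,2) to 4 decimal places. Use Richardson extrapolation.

Richardson extrapolation on the trapezoidal column (denominator 4−1=3):
R(2,1) = (4·1.746997 − 1.812998) / 3 = 1.724997
R(3,1) = 1.730338 + (1.730338 − 1.746997)/3 = 1.724785
R(3,2) = 1.724785 + (1.724785 − 1.724997)/15 = 1.724771

1.7248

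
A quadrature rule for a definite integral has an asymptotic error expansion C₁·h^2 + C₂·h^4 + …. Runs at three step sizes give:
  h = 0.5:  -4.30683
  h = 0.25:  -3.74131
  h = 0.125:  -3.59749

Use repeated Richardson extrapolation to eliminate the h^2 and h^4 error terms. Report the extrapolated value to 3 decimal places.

First eliminate the h^2 term (factor 2^2 = 4):
  B₁ = (4·(-3.74131) − (-4.30683))/3 = -3.55280
  B₂ = (4·(-3.59749) − (-3.74131))/3 = -3.54955
Then eliminate the h^4 term (factor 2^4 = 16):
  (16·(-3.54955) − (-3.55280))/15 = -3.54933

-3.549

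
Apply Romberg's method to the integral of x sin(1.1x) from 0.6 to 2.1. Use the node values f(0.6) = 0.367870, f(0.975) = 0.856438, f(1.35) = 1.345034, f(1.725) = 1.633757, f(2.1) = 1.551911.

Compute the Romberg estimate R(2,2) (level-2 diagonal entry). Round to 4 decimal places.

R(0,0) (trapezoid, 1 panel, h=1.5000): 1.439836
R(1,0) (trapezoid, 2 panels, h=0.7500): 1.728693
R(2,0) (trapezoid, 4 panels, h=0.3750): 1.798170
R(1,1) = 1.728693 + (1.728693 − 1.439836)/3 = 1.824979
R(2,1) = 1.798170 + (1.798170 − 1.728693)/3 = 1.821329
R(2,2) = 1.821329 + (1.821329 − 1.824979)/15 = 1.821086

1.8211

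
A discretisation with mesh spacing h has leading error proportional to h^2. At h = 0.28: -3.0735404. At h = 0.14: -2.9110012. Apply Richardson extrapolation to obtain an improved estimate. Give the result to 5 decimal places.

The leading error scales as h^2; refining by a factor of 2 reduces it by 2^2 = 4.
Extrapolated value = (4·A(h/2) − A(h)) / (4 − 1)
= (4·(-2.9110012) − (-3.0735404)) / 3
= -8.5704644 / 3 = -2.8568215

-2.85682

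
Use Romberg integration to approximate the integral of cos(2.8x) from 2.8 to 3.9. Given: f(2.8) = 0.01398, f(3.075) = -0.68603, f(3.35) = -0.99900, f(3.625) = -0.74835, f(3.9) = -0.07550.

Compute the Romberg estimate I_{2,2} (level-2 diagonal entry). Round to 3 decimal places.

I_{0,0} (trapezoid, 1 panel, h=1.1000): -0.03384
I_{1,0} (trapezoid, 2 panels, h=0.5500): -0.56637
I_{2,0} (trapezoid, 4 panels, h=0.2750): -0.67764
I_{1,1} = -0.56637 + (-0.56637 − (-0.03384))/3 = -0.74388
I_{2,1} = -0.67764 + (-0.67764 − (-0.56637))/3 = -0.71473
I_{2,2} = -0.71473 + (-0.71473 − (-0.74388))/15 = -0.71279

-0.713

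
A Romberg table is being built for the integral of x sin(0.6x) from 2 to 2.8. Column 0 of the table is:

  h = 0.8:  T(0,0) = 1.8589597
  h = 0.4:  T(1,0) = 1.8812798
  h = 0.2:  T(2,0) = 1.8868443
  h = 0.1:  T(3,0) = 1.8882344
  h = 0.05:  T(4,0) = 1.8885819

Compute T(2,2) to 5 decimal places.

1.88870

T(1,1) = (4·1.8812798 − 1.8589597) / 3 = 1.8887198
T(2,1) = 1.8868443 + (1.8868443 − 1.8812798)/3 = 1.8886991
T(2,2) = 1.8886991 + (1.8886991 − 1.8887198)/15 = 1.8886977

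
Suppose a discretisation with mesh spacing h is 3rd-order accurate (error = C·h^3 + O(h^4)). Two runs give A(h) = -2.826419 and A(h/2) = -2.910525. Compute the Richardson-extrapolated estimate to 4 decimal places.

The leading error scales as h^3; refining by a factor of 2 reduces it by 2^3 = 8.
Extrapolated value = (8·A(h/2) − A(h)) / (8 − 1)
= (8·(-2.910525) − (-2.826419)) / 7
= -20.457781 / 7 = -2.922540

-2.9225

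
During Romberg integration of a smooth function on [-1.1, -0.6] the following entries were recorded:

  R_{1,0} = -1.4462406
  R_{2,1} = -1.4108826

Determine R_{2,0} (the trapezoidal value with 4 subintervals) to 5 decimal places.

-1.41972

From R_{2,1} = (4·R_{2,0} − R_{1,0})/3, solve for R_{2,0}:
4·R_{2,0} = 3·(-1.4108826) + (-1.4462406) = -5.6788884
R_{2,0} = -1.4197221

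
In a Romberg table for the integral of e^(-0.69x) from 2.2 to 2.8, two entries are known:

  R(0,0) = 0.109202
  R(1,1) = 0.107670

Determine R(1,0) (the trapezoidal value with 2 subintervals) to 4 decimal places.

From R(1,1) = (4·R(1,0) − R(0,0))/3, solve for R(1,0):
4·R(1,0) = 3·0.107670 + 0.109202 = 0.432212
R(1,0) = 0.108053

0.1081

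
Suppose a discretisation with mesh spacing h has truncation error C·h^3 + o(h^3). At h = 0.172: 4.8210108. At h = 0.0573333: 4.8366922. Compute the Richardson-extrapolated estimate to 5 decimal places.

4.83730

The leading error scales as h^3; refining by a factor of 3 reduces it by 3^3 = 27.
Extrapolated value = (27·A(h/3) − A(h)) / (27 − 1)
= (27·4.8366922 − 4.8210108) / 26
= 125.7696786 / 26 = 4.8372953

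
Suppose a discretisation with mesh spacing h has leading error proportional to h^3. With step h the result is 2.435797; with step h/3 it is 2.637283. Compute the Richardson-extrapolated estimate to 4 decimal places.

The leading error scales as h^3; refining by a factor of 3 reduces it by 3^3 = 27.
Extrapolated value = (27·A(h/3) − A(h)) / (27 − 1)
= (27·2.637283 − 2.435797) / 26
= 68.770844 / 26 = 2.645032

2.6450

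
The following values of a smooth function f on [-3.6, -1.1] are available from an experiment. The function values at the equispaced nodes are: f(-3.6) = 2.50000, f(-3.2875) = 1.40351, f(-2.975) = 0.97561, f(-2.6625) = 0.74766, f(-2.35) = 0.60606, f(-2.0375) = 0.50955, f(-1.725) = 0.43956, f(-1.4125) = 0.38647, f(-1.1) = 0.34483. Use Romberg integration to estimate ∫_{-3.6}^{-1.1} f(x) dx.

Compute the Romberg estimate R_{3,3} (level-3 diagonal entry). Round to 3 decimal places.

R_{0,0} (trapezoid, 1 panel, h=2.5000): 3.55604
R_{1,0} (trapezoid, 2 panels, h=1.2500): 2.53559
R_{2,0} (trapezoid, 4 panels, h=0.6250): 2.15228
R_{3,0} (trapezoid, 8 panels, h=0.3125): 2.02839
R_{1,1} = 2.53559 + (2.53559 − 3.55604)/3 = 2.19544
R_{2,1} = 2.15228 + (2.15228 − 2.53559)/3 = 2.02451
R_{3,1} = 2.02839 + (2.02839 − 2.15228)/3 = 1.98709
R_{2,2} = 2.02451 + (2.02451 − 2.19544)/15 = 2.01311
R_{3,2} = 1.98709 + (1.98709 − 2.02451)/15 = 1.98460
R_{3,3} = 1.98460 + (1.98460 − 2.01311)/63 = 1.98415

1.984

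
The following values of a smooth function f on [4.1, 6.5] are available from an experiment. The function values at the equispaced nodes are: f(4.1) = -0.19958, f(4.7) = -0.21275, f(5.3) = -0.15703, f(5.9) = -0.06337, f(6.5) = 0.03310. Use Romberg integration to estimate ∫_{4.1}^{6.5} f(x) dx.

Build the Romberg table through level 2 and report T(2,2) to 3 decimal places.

T(0,0) (trapezoid, 1 panel, h=2.4000): -0.19978
T(1,0) (trapezoid, 2 panels, h=1.2000): -0.28832
T(2,0) (trapezoid, 4 panels, h=0.6000): -0.30983
T(1,1) = -0.28832 + (-0.28832 − (-0.19978))/3 = -0.31783
T(2,1) = -0.30983 + (-0.30983 − (-0.28832))/3 = -0.31700
T(2,2) = -0.31700 + (-0.31700 − (-0.31783))/15 = -0.31694

-0.317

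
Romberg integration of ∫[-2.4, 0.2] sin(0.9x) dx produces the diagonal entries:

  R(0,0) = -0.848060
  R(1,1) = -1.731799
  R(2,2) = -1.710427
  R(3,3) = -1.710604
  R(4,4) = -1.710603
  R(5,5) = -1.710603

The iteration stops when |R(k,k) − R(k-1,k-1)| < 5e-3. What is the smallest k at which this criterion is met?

|R(1,1) − R(0,0)| = 0.883739 ≥ 5e-3
|R(2,2) − R(1,1)| = 0.021372 ≥ 5e-3
|R(3,3) − R(2,2)| = 0.000177 < 5e-3

k = 3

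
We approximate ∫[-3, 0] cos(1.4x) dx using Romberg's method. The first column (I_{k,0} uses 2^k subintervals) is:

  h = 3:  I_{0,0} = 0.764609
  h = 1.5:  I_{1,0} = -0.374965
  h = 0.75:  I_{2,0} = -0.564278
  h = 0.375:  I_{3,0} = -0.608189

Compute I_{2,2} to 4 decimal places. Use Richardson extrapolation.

I_{1,1} = -0.374965 + (-0.374965 − 0.764609)/3 = -0.754823
I_{2,1} = (4·(-0.564278) − (-0.374965)) / 3 = -0.627382
I_{2,2} = -0.627382 + (-0.627382 − (-0.754823))/15 = -0.618886
(Column j=1 coincides with Simpson's rule on the same nodes.)

-0.6189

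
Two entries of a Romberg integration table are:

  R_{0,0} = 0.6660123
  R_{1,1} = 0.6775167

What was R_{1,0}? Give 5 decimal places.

0.67464

From R_{1,1} = (4·R_{1,0} − R_{0,0})/3, solve for R_{1,0}:
4·R_{1,0} = 3·0.6775167 + 0.6660123 = 2.6985624
R_{1,0} = 0.6746406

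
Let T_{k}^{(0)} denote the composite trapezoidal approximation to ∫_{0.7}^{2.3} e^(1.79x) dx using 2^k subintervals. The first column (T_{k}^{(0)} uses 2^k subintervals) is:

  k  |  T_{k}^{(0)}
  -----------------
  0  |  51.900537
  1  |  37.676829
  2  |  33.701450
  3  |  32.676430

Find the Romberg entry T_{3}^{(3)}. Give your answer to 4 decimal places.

Richardson extrapolation on the trapezoidal column (denominator 4−1=3):
T_{1}^{(1)} = 37.676829 + (37.676829 − 51.900537)/3 = 32.935593
T_{2}^{(1)} = 33.701450 + (33.701450 − 37.676829)/3 = 32.376324
T_{3}^{(1)} = 32.676430 + (32.676430 − 33.701450)/3 = 32.334757
T_{2}^{(2)} = 32.376324 + (32.376324 − 32.935593)/15 = 32.339039
T_{3}^{(2)} = 32.334757 + (32.334757 − 32.376324)/15 = 32.331986
T_{3}^{(3)} = 32.331986 + (32.331986 − 32.339039)/63 = 32.331874

32.3319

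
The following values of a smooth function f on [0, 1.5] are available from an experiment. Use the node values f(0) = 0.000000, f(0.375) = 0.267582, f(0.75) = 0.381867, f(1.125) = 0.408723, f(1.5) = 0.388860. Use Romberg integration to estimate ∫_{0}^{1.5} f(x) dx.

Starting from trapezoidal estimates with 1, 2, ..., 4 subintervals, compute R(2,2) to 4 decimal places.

R(0,0) (trapezoid, 1 panel, h=1.5000): 0.291645
R(1,0) (trapezoid, 2 panels, h=0.7500): 0.432223
R(2,0) (trapezoid, 4 panels, h=0.3750): 0.469726
R(1,1) = 0.432223 + (0.432223 − 0.291645)/3 = 0.479082
R(2,1) = 0.469726 + (0.469726 − 0.432223)/3 = 0.482227
R(2,2) = 0.482227 + (0.482227 − 0.479082)/15 = 0.482437

0.4824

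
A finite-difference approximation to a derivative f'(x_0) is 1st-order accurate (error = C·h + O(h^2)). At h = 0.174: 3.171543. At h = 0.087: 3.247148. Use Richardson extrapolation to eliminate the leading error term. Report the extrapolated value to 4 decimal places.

3.3228

The leading error scales as h; refining by a factor of 2 reduces it by 2^1 = 2.
Extrapolated value = (2·A(h/2) − A(h)) / (2 − 1)
= (2·3.247148 − 3.171543) / 1
= 3.322753 / 1 = 3.322753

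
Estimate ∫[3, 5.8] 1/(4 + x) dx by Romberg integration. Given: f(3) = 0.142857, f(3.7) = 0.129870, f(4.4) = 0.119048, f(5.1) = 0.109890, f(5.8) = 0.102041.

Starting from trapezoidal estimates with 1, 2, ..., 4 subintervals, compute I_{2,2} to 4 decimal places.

I_{0,0} (trapezoid, 1 panel, h=2.8000): 0.342857
I_{1,0} (trapezoid, 2 panels, h=1.4000): 0.338096
I_{2,0} (trapezoid, 4 panels, h=0.7000): 0.336880
I_{1,1} = 0.338096 + (0.338096 − 0.342857)/3 = 0.336509
I_{2,1} = 0.336880 + (0.336880 − 0.338096)/3 = 0.336475
I_{2,2} = 0.336475 + (0.336475 − 0.336509)/15 = 0.336473

0.3365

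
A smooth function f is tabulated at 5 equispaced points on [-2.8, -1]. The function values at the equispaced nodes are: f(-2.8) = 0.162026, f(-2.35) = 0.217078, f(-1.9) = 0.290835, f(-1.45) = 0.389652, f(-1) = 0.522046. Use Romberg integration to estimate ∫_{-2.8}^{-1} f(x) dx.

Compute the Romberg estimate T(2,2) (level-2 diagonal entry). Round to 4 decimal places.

T(0,0) (trapezoid, 1 panel, h=1.8000): 0.615665
T(1,0) (trapezoid, 2 panels, h=0.9000): 0.569584
T(2,0) (trapezoid, 4 panels, h=0.4500): 0.557820
T(1,1) = 0.569584 + (0.569584 − 0.615665)/3 = 0.554224
T(2,1) = 0.557820 + (0.557820 − 0.569584)/3 = 0.553899
T(2,2) = 0.553899 + (0.553899 − 0.554224)/15 = 0.553877

0.5539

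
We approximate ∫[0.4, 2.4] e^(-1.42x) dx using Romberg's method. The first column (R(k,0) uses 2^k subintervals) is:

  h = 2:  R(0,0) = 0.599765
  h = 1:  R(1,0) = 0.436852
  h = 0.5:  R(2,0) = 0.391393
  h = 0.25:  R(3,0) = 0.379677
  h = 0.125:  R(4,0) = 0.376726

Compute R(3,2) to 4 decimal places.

0.3757

Richardson extrapolation on the trapezoidal column (denominator 4−1=3):
R(2,1) = 0.391393 + (0.391393 − 0.436852)/3 = 0.376240
R(3,1) = (4·0.379677 − 0.391393) / 3 = 0.375772
R(3,2) = (16·0.375772 − 0.376240) / 15 = 0.375741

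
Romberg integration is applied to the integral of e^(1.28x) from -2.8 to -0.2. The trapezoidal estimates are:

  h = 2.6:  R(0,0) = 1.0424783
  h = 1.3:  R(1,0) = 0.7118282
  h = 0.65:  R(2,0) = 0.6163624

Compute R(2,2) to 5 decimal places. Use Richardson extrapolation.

0.58340

Richardson extrapolation on the trapezoidal column (denominator 4−1=3):
R(1,1) = 0.7118282 + (0.7118282 − 1.0424783)/3 = 0.6016115
R(2,1) = (4·0.6163624 − 0.7118282) / 3 = 0.5845405
R(2,2) = 0.5845405 + (0.5845405 − 0.6016115)/15 = 0.5834024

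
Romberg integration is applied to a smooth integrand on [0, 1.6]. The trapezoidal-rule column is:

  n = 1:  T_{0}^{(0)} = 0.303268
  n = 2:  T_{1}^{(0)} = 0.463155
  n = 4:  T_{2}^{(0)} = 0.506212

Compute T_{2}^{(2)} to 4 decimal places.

0.5208

T_{1}^{(1)} = 0.463155 + (0.463155 − 0.303268)/3 = 0.516451
T_{2}^{(1)} = (4·0.506212 − 0.463155) / 3 = 0.520564
T_{2}^{(2)} = 0.520564 + (0.520564 − 0.516451)/15 = 0.520838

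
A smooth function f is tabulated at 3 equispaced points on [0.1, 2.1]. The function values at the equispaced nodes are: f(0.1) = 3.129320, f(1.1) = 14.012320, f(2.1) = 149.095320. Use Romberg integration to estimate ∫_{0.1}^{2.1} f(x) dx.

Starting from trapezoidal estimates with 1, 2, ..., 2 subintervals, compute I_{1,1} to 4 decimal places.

69.4246

I_{0,0} (trapezoid, 1 panel, h=2.0000): 152.224640
I_{1,0} (trapezoid, 2 panels, h=1.0000): 90.124640
I_{1,1} = 90.124640 + (90.124640 − 152.224640)/3 = 69.424640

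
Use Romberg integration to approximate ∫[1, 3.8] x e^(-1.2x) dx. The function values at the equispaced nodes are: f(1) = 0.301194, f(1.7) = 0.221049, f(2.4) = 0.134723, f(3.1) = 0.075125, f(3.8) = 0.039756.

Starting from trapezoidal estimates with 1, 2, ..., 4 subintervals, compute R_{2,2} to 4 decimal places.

R_{0,0} (trapezoid, 1 panel, h=2.8000): 0.477330
R_{1,0} (trapezoid, 2 panels, h=1.4000): 0.427277
R_{2,0} (trapezoid, 4 panels, h=0.7000): 0.420960
R_{1,1} = 0.427277 + (0.427277 − 0.477330)/3 = 0.410593
R_{2,1} = 0.420960 + (0.420960 − 0.427277)/3 = 0.418854
R_{2,2} = 0.418854 + (0.418854 − 0.410593)/15 = 0.419405

0.4194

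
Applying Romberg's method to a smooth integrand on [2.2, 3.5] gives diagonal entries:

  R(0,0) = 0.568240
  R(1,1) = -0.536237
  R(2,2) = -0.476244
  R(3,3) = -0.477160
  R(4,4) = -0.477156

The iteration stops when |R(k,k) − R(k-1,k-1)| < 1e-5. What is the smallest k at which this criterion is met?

k = 4

|R(1,1) − R(0,0)| = 1.104477 ≥ 1e-5
|R(2,2) − R(1,1)| = 0.059993 ≥ 1e-5
|R(3,3) − R(2,2)| = 0.000916 ≥ 1e-5
|R(4,4) − R(3,3)| = 0.000004 < 1e-5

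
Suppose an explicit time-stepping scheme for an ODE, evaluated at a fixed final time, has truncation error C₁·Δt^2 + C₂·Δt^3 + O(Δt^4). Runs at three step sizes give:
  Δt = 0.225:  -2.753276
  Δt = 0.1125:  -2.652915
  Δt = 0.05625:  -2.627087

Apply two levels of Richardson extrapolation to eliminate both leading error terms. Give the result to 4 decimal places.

First eliminate the Δt^2 term (factor 2^2 = 4):
  B₁ = (4·(-2.652915) − (-2.753276))/3 = -2.619461
  B₂ = (4·(-2.627087) − (-2.652915))/3 = -2.618478
Then eliminate the Δt^3 term (factor 2^3 = 8):
  (8·(-2.618478) − (-2.619461))/7 = -2.618338

-2.6183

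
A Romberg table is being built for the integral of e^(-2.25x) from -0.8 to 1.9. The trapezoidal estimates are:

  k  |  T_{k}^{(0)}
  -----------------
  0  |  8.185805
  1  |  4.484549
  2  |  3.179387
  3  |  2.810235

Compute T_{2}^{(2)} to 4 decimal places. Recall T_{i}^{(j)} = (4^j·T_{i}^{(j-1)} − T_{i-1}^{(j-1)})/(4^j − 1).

2.7106

T_{1}^{(1)} = (4·4.484549 − 8.185805) / 3 = 3.250797
T_{2}^{(1)} = 3.179387 + (3.179387 − 4.484549)/3 = 2.744333
T_{2}^{(2)} = 2.744333 + (2.744333 − 3.250797)/15 = 2.710569
(Column j=1 coincides with Simpson's rule on the same nodes.)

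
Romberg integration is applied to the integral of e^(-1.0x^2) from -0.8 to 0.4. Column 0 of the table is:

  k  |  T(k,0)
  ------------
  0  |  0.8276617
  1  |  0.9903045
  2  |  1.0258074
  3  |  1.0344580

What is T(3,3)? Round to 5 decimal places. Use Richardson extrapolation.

1.03732

T(1,1) = (4·0.9903045 − 0.8276617) / 3 = 1.0445188
T(2,1) = 1.0258074 + (1.0258074 − 0.9903045)/3 = 1.0376417
T(3,1) = (4·1.0344580 − 1.0258074) / 3 = 1.0373415
T(2,2) = (16·1.0376417 − 1.0445188) / 15 = 1.0371832
T(3,2) = (16·1.0373415 − 1.0376417) / 15 = 1.0373215
T(3,3) = (64·1.0373215 − 1.0371832) / 63 = 1.0373237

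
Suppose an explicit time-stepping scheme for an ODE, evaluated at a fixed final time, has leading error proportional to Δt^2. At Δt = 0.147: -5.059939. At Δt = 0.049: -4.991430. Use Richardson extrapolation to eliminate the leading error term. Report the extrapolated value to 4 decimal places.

The leading error scales as Δt^2; refining by a factor of 3 reduces it by 3^2 = 9.
Extrapolated value = (9·A(Δt/3) − A(Δt)) / (9 − 1)
= (9·(-4.991430) − (-5.059939)) / 8
= -39.862931 / 8 = -4.982866

-4.9829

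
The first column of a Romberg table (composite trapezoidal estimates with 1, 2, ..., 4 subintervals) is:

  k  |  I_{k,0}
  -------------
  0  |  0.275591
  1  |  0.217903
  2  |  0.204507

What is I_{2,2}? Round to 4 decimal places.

0.2001

Richardson extrapolation on the trapezoidal column (denominator 4−1=3):
I_{1,1} = 0.217903 + (0.217903 − 0.275591)/3 = 0.198674
I_{2,1} = 0.204507 + (0.204507 − 0.217903)/3 = 0.200042
I_{2,2} = (16·0.200042 − 0.198674) / 15 = 0.200133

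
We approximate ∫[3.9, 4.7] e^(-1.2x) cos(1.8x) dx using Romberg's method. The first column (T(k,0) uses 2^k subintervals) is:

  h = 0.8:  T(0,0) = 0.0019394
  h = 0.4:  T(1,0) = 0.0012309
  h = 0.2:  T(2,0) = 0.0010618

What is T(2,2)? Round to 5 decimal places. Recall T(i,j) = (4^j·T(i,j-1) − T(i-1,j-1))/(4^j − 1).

Richardson extrapolation on the trapezoidal column (denominator 4−1=3):
T(1,1) = 0.0012309 + (0.0012309 − 0.0019394)/3 = 0.0009947
T(2,1) = (4·0.0010618 − 0.0012309) / 3 = 0.0010054
T(2,2) = (16·0.0010054 − 0.0009947) / 15 = 0.0010061

0.00101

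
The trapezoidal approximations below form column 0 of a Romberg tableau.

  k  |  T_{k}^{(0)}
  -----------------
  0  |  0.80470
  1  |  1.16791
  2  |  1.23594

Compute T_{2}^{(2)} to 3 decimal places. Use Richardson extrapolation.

Richardson extrapolation on the trapezoidal column (denominator 4−1=3):
T_{1}^{(1)} = (4·1.16791 − 0.80470) / 3 = 1.28898
T_{2}^{(1)} = 1.23594 + (1.23594 − 1.16791)/3 = 1.25862
T_{2}^{(2)} = 1.25862 + (1.25862 − 1.28898)/15 = 1.25660

1.257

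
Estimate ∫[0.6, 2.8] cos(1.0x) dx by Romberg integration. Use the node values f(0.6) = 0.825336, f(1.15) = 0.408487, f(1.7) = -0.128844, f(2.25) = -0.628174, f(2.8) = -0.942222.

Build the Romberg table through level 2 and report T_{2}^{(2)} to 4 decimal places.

-0.2296

T_{0}^{(0)} (trapezoid, 1 panel, h=2.2000): -0.128575
T_{1}^{(0)} (trapezoid, 2 panels, h=1.1000): -0.206016
T_{2}^{(0)} (trapezoid, 4 panels, h=0.5500): -0.223836
T_{1}^{(1)} = -0.206016 + (-0.206016 − (-0.128575))/3 = -0.231830
T_{2}^{(1)} = -0.223836 + (-0.223836 − (-0.206016))/3 = -0.229776
T_{2}^{(2)} = -0.229776 + (-0.229776 − (-0.231830))/15 = -0.229639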